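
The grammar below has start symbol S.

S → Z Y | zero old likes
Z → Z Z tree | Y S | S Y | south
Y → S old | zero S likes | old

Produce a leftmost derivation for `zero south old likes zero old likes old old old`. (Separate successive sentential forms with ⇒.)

S ⇒ Z Y   [S → Z Y]
Z Y ⇒ S Y Y   [Z → S Y]
S Y Y ⇒ Z Y Y Y   [S → Z Y]
Z Y Y Y ⇒ Y S Y Y Y   [Z → Y S]
Y S Y Y Y ⇒ zero S likes S Y Y Y   [Y → zero S likes]
zero S likes S Y Y Y ⇒ zero Z Y likes S Y Y Y   [S → Z Y]
zero Z Y likes S Y Y Y ⇒ zero south Y likes S Y Y Y   [Z → south]
zero south Y likes S Y Y Y ⇒ zero south old likes S Y Y Y   [Y → old]
zero south old likes S Y Y Y ⇒ zero south old likes zero old likes Y Y Y   [S → zero old likes]
zero south old likes zero old likes Y Y Y ⇒ zero south old likes zero old likes old Y Y   [Y → old]
zero south old likes zero old likes old Y Y ⇒ zero south old likes zero old likes old old Y   [Y → old]
zero south old likes zero old likes old old Y ⇒ zero south old likes zero old likes old old old   [Y → old]

S ⇒ Z Y ⇒ S Y Y ⇒ Z Y Y Y ⇒ Y S Y Y Y ⇒ zero S likes S Y Y Y ⇒ zero Z Y likes S Y Y Y ⇒ zero south Y likes S Y Y Y ⇒ zero south old likes S Y Y Y ⇒ zero south old likes zero old likes Y Y Y ⇒ zero south old likes zero old likes old Y Y ⇒ zero south old likes zero old likes old old Y ⇒ zero south old likes zero old likes old old old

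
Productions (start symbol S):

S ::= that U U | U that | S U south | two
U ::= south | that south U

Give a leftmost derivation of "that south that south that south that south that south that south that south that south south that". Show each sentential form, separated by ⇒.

S ⇒ U that   [S ::= U that]
U that ⇒ that south U that   [U ::= that south U]
that south U that ⇒ that south that south U that   [U ::= that south U]
that south that south U that ⇒ that south that south that south U that   [U ::= that south U]
that south that south that south U that ⇒ that south that south that south that south U that   [U ::= that south U]
that south that south that south that south U that ⇒ that south that south that south that south that south U that   [U ::= that south U]
that south that south that south that south that south U that ⇒ that south that south that south that south that south that south U that   [U ::= that south U]
that south that south that south that south that south that south U that ⇒ that south that south that south that south that south that south that south U that   [U ::= that south U]
that south that south that south that south that south that south that south U that ⇒ that south that south that south that south that south that south that south that south U that   [U ::= that south U]
that south that south that south that south that south that south that south that south U that ⇒ that south that south that south that south that south that south that south that south south that   [U ::= south]

S ⇒ U that ⇒ that south U that ⇒ that south that south U that ⇒ that south that south that south U that ⇒ that south that south that south that south U that ⇒ that south that south that south that south that south U that ⇒ that south that south that south that south that south that south U that ⇒ that south that south that south that south that south that south that south U that ⇒ that south that south that south that south that south that south that south that south U that ⇒ that south that south that south that south that south that south that south that south south that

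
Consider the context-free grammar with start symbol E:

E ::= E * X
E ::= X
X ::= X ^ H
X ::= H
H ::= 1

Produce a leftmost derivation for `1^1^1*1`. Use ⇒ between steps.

E ⇒ E*X   [E ::= E * X]
E*X ⇒ X*X   [E ::= X]
X*X ⇒ X^H*X   [X ::= X ^ H]
X^H*X ⇒ X^H^H*X   [X ::= X ^ H]
X^H^H*X ⇒ H^H^H*X   [X ::= H]
H^H^H*X ⇒ 1^H^H*X   [H ::= 1]
1^H^H*X ⇒ 1^1^H*X   [H ::= 1]
1^1^H*X ⇒ 1^1^1*X   [H ::= 1]
1^1^1*X ⇒ 1^1^1*H   [X ::= H]
1^1^1*H ⇒ 1^1^1*1   [H ::= 1]

E⇒E*X⇒X*X⇒X^H*X⇒X^H^H*X⇒H^H^H*X⇒1^H^H*X⇒1^1^H*X⇒1^1^1*X⇒1^1^1*H⇒1^1^1*1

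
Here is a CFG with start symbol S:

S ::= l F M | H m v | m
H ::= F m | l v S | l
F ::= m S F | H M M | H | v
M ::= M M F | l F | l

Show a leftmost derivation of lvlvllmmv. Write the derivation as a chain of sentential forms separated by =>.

S => Hmv => Fmmv => Hmmv => lvSmmv => lvlFMmmv => lvlvMmmv => lvlvlFmmv => lvlvlHmmv => lvlvllmmv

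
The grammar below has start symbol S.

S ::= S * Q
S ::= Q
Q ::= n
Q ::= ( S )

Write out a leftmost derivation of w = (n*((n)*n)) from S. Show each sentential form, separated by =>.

S => Q   [S ::= Q]
Q => (S)   [Q ::= ( S )]
(S) => (S*Q)   [S ::= S * Q]
(S*Q) => (Q*Q)   [S ::= Q]
(Q*Q) => (n*Q)   [Q ::= n]
(n*Q) => (n*(S))   [Q ::= ( S )]
(n*(S)) => (n*(S*Q))   [S ::= S * Q]
(n*(S*Q)) => (n*(Q*Q))   [S ::= Q]
(n*(Q*Q)) => (n*((S)*Q))   [Q ::= ( S )]
(n*((S)*Q)) => (n*((Q)*Q))   [S ::= Q]
(n*((Q)*Q)) => (n*((n)*Q))   [Q ::= n]
(n*((n)*Q)) => (n*((n)*n))   [Q ::= n]

S => Q => (S) => (S*Q) => (Q*Q) => (n*Q) => (n*(S)) => (n*(S*Q)) => (n*(Q*Q)) => (n*((S)*Q)) => (n*((Q)*Q)) => (n*((n)*Q)) => (n*((n)*n))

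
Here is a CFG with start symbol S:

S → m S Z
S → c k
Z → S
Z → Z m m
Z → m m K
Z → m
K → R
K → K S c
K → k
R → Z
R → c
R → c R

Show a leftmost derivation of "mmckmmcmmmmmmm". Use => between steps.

S => mSZ => mmSZZ => mmckZZ => mmckZmmZ => mmckZmmmmZ => mmckZmmmmmmZ => mmckmmKmmmmmmZ => mmckmmRmmmmmmZ => mmckmmcmmmmmmZ => mmckmmcmmmmmmm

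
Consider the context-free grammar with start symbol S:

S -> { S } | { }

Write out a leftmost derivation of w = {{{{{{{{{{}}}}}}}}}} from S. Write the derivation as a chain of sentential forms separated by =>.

S => {S}   [S -> { S }]
{S} => {{S}}   [S -> { S }]
{{S}} => {{{S}}}   [S -> { S }]
{{{S}}} => {{{{S}}}}   [S -> { S }]
{{{{S}}}} => {{{{{S}}}}}   [S -> { S }]
{{{{{S}}}}} => {{{{{{S}}}}}}   [S -> { S }]
{{{{{{S}}}}}} => {{{{{{{S}}}}}}}   [S -> { S }]
{{{{{{{S}}}}}}} => {{{{{{{{S}}}}}}}}   [S -> { S }]
{{{{{{{{S}}}}}}}} => {{{{{{{{{S}}}}}}}}}   [S -> { S }]
{{{{{{{{{S}}}}}}}}} => {{{{{{{{{{}}}}}}}}}}   [S -> { }]

S => {S} => {{S}} => {{{S}}} => {{{{S}}}} => {{{{{S}}}}} => {{{{{{S}}}}}} => {{{{{{{S}}}}}}} => {{{{{{{{S}}}}}}}} => {{{{{{{{{S}}}}}}}}} => {{{{{{{{{{}}}}}}}}}}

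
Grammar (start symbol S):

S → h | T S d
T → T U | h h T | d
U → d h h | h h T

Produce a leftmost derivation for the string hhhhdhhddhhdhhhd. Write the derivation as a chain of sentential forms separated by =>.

S => TSd   [S → T S d]
TSd => hhTSd   [T → h h T]
hhTSd => hhTUSd   [T → T U]
hhTUSd => hhTUUSd   [T → T U]
hhTUUSd => hhhhTUUSd   [T → h h T]
hhhhTUUSd => hhhhTUUUSd   [T → T U]
hhhhTUUUSd => hhhhdUUUSd   [T → d]
hhhhdUUUSd => hhhhdhhTUUSd   [U → h h T]
hhhhdhhTUUSd => hhhhdhhdUUSd   [T → d]
hhhhdhhdUUSd => hhhhdhhddhhUSd   [U → d h h]
hhhhdhhddhhUSd => hhhhdhhddhhdhhSd   [U → d h h]
hhhhdhhddhhdhhSd => hhhhdhhddhhdhhhd   [S → h]

S => TSd => hhTSd => hhTUSd => hhTUUSd => hhhhTUUSd => hhhhTUUUSd => hhhhdUUUSd => hhhhdhhTUUSd => hhhhdhhdUUSd => hhhhdhhddhhUSd => hhhhdhhddhhdhhSd => hhhhdhhddhhdhhhd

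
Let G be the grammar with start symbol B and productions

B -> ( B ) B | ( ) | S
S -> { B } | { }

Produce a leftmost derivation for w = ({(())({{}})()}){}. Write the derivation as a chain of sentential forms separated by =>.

B=>(B)B=>(S)B=>({B})B=>({(B)B})B=>({(())B})B=>({(())(B)B})B=>({(())(S)B})B=>({(())({B})B})B=>({(())({S})B})B=>({(())({{}})B})B=>({(())({{}})()})B=>({(())({{}})()})S=>({(())({{}})()}){}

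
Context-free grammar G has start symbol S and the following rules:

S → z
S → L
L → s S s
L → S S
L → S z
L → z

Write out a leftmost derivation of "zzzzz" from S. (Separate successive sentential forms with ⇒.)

S ⇒ L ⇒ Sz ⇒ Lz ⇒ Szz ⇒ Lzz ⇒ Szzz ⇒ Lzzz ⇒ Szzzz ⇒ zzzzz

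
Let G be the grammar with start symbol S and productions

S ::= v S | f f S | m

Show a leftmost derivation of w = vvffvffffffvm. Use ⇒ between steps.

S ⇒ vS ⇒ vvS ⇒ vvffS ⇒ vvffvS ⇒ vvffvffS ⇒ vvffvffffS ⇒ vvffvffffffS ⇒ vvffvffffffvS ⇒ vvffvffffffvm

S ⇒ vS   [S ::= v S]
vS ⇒ vvS   [S ::= v S]
vvS ⇒ vvffS   [S ::= f f S]
vvffS ⇒ vvffvS   [S ::= v S]
vvffvS ⇒ vvffvffS   [S ::= f f S]
vvffvffS ⇒ vvffvffffS   [S ::= f f S]
vvffvffffS ⇒ vvffvffffffS   [S ::= f f S]
vvffvffffffS ⇒ vvffvffffffvS   [S ::= v S]
vvffvffffffvS ⇒ vvffvffffffvm   [S ::= m]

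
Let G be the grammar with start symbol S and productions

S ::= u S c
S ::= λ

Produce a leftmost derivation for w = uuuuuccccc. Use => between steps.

S => uSc   [S ::= u S c]
uSc => uuScc   [S ::= u S c]
uuScc => uuuSccc   [S ::= u S c]
uuuSccc => uuuuScccc   [S ::= u S c]
uuuuScccc => uuuuuSccccc   [S ::= u S c]
uuuuuSccccc => uuuuuccccc   [S ::= λ]

S=>uSc=>uuScc=>uuuSccc=>uuuuScccc=>uuuuuSccccc=>uuuuuccccc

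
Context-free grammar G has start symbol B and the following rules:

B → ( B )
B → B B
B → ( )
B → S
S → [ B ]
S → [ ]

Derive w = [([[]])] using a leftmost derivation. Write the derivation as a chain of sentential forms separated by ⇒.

B ⇒ S   [B → S]
S ⇒ [B]   [S → [ B ]]
[B] ⇒ [(B)]   [B → ( B )]
[(B)] ⇒ [(S)]   [B → S]
[(S)] ⇒ [([B])]   [S → [ B ]]
[([B])] ⇒ [([S])]   [B → S]
[([S])] ⇒ [([[]])]   [S → [ ]]

B⇒S⇒[B]⇒[(B)]⇒[(S)]⇒[([B])]⇒[([S])]⇒[([[]])]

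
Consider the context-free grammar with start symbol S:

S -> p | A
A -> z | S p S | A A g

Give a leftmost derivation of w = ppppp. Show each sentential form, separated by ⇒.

S ⇒ A   [S -> A]
A ⇒ SpS   [A -> S p S]
SpS ⇒ ApS   [S -> A]
ApS ⇒ SpSpS   [A -> S p S]
SpSpS ⇒ ppSpS   [S -> p]
ppSpS ⇒ ppppS   [S -> p]
ppppS ⇒ ppppp   [S -> p]

S ⇒ A ⇒ SpS ⇒ ApS ⇒ SpSpS ⇒ ppSpS ⇒ ppppS ⇒ ppppp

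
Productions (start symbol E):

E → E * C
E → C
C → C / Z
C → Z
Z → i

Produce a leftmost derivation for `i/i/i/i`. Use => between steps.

E => C   [E → C]
C => C/Z   [C → C / Z]
C/Z => C/Z/Z   [C → C / Z]
C/Z/Z => C/Z/Z/Z   [C → C / Z]
C/Z/Z/Z => Z/Z/Z/Z   [C → Z]
Z/Z/Z/Z => i/Z/Z/Z   [Z → i]
i/Z/Z/Z => i/i/Z/Z   [Z → i]
i/i/Z/Z => i/i/i/Z   [Z → i]
i/i/i/Z => i/i/i/i   [Z → i]

E => C => C/Z => C/Z/Z => C/Z/Z/Z => Z/Z/Z/Z => i/Z/Z/Z => i/i/Z/Z => i/i/i/Z => i/i/i/i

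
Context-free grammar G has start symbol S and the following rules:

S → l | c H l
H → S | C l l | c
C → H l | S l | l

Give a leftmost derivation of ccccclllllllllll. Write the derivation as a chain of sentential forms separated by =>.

S => cHl => cClll => cHllll => cSllll => ccHlllll => ccSlllll => cccHllllll => cccSllllll => ccccHlllllll => ccccSlllllll => cccccHllllllll => cccccCllllllllll => ccccclllllllllll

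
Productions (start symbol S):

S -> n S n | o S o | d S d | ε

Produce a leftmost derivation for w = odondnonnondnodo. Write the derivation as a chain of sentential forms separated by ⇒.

S ⇒ oSo ⇒ odSdo ⇒ odoSodo ⇒ odonSnodo ⇒ odondSdnodo ⇒ odondnSndnodo ⇒ odondnoSondnodo ⇒ odondnonSnondnodo ⇒ odondnonnondnodo

S ⇒ oSo   [S -> o S o]
oSo ⇒ odSdo   [S -> d S d]
odSdo ⇒ odoSodo   [S -> o S o]
odoSodo ⇒ odonSnodo   [S -> n S n]
odonSnodo ⇒ odondSdnodo   [S -> d S d]
odondSdnodo ⇒ odondnSndnodo   [S -> n S n]
odondnSndnodo ⇒ odondnoSondnodo   [S -> o S o]
odondnoSondnodo ⇒ odondnonSnondnodo   [S -> n S n]
odondnonSnondnodo ⇒ odondnonnondnodo   [S -> ε]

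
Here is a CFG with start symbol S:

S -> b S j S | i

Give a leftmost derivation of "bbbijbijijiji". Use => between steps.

S => bSjS => bbSjSjS => bbbSjSjSjS => bbbijSjSjS => bbbijbSjSjSjS => bbbijbijSjSjS => bbbijbijijSjS => bbbijbijijijS => bbbijbijijiji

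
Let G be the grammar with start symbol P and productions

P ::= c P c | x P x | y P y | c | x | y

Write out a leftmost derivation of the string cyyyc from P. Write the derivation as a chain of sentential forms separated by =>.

P=>cPc=>cyPyc=>cyyyc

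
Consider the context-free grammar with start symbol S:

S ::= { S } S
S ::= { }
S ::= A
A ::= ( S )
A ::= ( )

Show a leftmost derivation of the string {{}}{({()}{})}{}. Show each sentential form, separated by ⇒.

S ⇒ {S}S ⇒ {{}}S ⇒ {{}}{S}S ⇒ {{}}{A}S ⇒ {{}}{(S)}S ⇒ {{}}{({S}S)}S ⇒ {{}}{({A}S)}S ⇒ {{}}{({()}S)}S ⇒ {{}}{({()}{})}S ⇒ {{}}{({()}{})}{}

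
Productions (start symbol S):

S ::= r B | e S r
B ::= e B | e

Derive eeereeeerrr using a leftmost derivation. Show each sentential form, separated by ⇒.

S ⇒ eSr   [S ::= e S r]
eSr ⇒ eeSrr   [S ::= e S r]
eeSrr ⇒ eeeSrrr   [S ::= e S r]
eeeSrrr ⇒ eeerBrrr   [S ::= r B]
eeerBrrr ⇒ eeereBrrr   [B ::= e B]
eeereBrrr ⇒ eeereeBrrr   [B ::= e B]
eeereeBrrr ⇒ eeereeeBrrr   [B ::= e B]
eeereeeBrrr ⇒ eeereeeerrr   [B ::= e]

S ⇒ eSr ⇒ eeSrr ⇒ eeeSrrr ⇒ eeerBrrr ⇒ eeereBrrr ⇒ eeereeBrrr ⇒ eeereeeBrrr ⇒ eeereeeerrr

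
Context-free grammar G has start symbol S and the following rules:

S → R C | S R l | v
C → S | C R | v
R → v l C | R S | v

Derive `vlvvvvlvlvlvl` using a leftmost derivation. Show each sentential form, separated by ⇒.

S ⇒ SRl   [S → S R l]
SRl ⇒ SRlRl   [S → S R l]
SRlRl ⇒ SRlRlRl   [S → S R l]
SRlRlRl ⇒ SRlRlRlRl   [S → S R l]
SRlRlRlRl ⇒ RCRlRlRlRl   [S → R C]
RCRlRlRlRl ⇒ RSCRlRlRlRl   [R → R S]
RSCRlRlRlRl ⇒ vlCSCRlRlRlRl   [R → v l C]
vlCSCRlRlRlRl ⇒ vlvSCRlRlRlRl   [C → v]
vlvSCRlRlRlRl ⇒ vlvvCRlRlRlRl   [S → v]
vlvvCRlRlRlRl ⇒ vlvvvRlRlRlRl   [C → v]
vlvvvRlRlRlRl ⇒ vlvvvvlRlRlRl   [R → v]
vlvvvvlRlRlRl ⇒ vlvvvvlvlRlRl   [R → v]
vlvvvvlvlRlRl ⇒ vlvvvvlvlvlRl   [R → v]
vlvvvvlvlvlRl ⇒ vlvvvvlvlvlvl   [R → v]

S⇒SRl⇒SRlRl⇒SRlRlRl⇒SRlRlRlRl⇒RCRlRlRlRl⇒RSCRlRlRlRl⇒vlCSCRlRlRlRl⇒vlvSCRlRlRlRl⇒vlvvCRlRlRlRl⇒vlvvvRlRlRlRl⇒vlvvvvlRlRlRl⇒vlvvvvlvlRlRl⇒vlvvvvlvlvlRl⇒vlvvvvlvlvlvl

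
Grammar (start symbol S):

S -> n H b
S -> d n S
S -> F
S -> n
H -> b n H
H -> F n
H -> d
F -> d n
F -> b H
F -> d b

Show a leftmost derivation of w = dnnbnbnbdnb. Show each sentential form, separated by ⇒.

S ⇒ dnS   [S -> d n S]
dnS ⇒ dnnHb   [S -> n H b]
dnnHb ⇒ dnnbnHb   [H -> b n H]
dnnbnHb ⇒ dnnbnbnHb   [H -> b n H]
dnnbnbnHb ⇒ dnnbnbnFnb   [H -> F n]
dnnbnbnFnb ⇒ dnnbnbnbHnb   [F -> b H]
dnnbnbnbHnb ⇒ dnnbnbnbdnb   [H -> d]

S ⇒ dnS ⇒ dnnHb ⇒ dnnbnHb ⇒ dnnbnbnHb ⇒ dnnbnbnFnb ⇒ dnnbnbnbHnb ⇒ dnnbnbnbdnb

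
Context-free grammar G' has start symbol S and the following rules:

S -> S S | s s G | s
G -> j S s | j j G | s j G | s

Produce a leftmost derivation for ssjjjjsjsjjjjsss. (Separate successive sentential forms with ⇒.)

S ⇒ ssG   [S -> s s G]
ssG ⇒ ssjjG   [G -> j j G]
ssjjG ⇒ ssjjjjG   [G -> j j G]
ssjjjjG ⇒ ssjjjjsjG   [G -> s j G]
ssjjjjsjG ⇒ ssjjjjsjsjG   [G -> s j G]
ssjjjjsjsjG ⇒ ssjjjjsjsjjjG   [G -> j j G]
ssjjjjsjsjjjG ⇒ ssjjjjsjsjjjjSs   [G -> j S s]
ssjjjjsjsjjjjSs ⇒ ssjjjjsjsjjjjSSs   [S -> S S]
ssjjjjsjsjjjjSSs ⇒ ssjjjjsjsjjjjsSs   [S -> s]
ssjjjjsjsjjjjsSs ⇒ ssjjjjsjsjjjjsss   [S -> s]

S ⇒ ssG ⇒ ssjjG ⇒ ssjjjjG ⇒ ssjjjjsjG ⇒ ssjjjjsjsjG ⇒ ssjjjjsjsjjjG ⇒ ssjjjjsjsjjjjSs ⇒ ssjjjjsjsjjjjSSs ⇒ ssjjjjsjsjjjjsSs ⇒ ssjjjjsjsjjjjsss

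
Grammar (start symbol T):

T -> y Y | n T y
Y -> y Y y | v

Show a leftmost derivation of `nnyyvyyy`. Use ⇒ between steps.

T ⇒ nTy ⇒ nnTyy ⇒ nnyYyy ⇒ nnyyYyyy ⇒ nnyyvyyy

T ⇒ nTy   [T -> n T y]
nTy ⇒ nnTyy   [T -> n T y]
nnTyy ⇒ nnyYyy   [T -> y Y]
nnyYyy ⇒ nnyyYyyy   [Y -> y Y y]
nnyyYyyy ⇒ nnyyvyyy   [Y -> v]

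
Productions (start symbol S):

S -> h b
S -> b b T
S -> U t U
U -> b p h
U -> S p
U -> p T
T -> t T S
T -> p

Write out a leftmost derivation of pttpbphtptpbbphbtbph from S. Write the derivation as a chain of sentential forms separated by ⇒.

S ⇒ UtU   [S -> U t U]
UtU ⇒ pTtU   [U -> p T]
pTtU ⇒ ptTStU   [T -> t T S]
ptTStU ⇒ pttTSStU   [T -> t T S]
pttTSStU ⇒ pttpSStU   [T -> p]
pttpSStU ⇒ pttpUtUStU   [S -> U t U]
pttpUtUStU ⇒ pttpbphtUStU   [U -> b p h]
pttpbphtUStU ⇒ pttpbphtpTStU   [U -> p T]
pttpbphtpTStU ⇒ pttpbphtptTSStU   [T -> t T S]
pttpbphtptTSStU ⇒ pttpbphtptpSStU   [T -> p]
pttpbphtptpSStU ⇒ pttpbphtptpbbTStU   [S -> b b T]
pttpbphtptpbbTStU ⇒ pttpbphtptpbbpStU   [T -> p]
pttpbphtptpbbpStU ⇒ pttpbphtptpbbphbtU   [S -> h b]
pttpbphtptpbbphbtU ⇒ pttpbphtptpbbphbtbph   [U -> b p h]

S ⇒ UtU ⇒ pTtU ⇒ ptTStU ⇒ pttTSStU ⇒ pttpSStU ⇒ pttpUtUStU ⇒ pttpbphtUStU ⇒ pttpbphtpTStU ⇒ pttpbphtptTSStU ⇒ pttpbphtptpSStU ⇒ pttpbphtptpbbTStU ⇒ pttpbphtptpbbpStU ⇒ pttpbphtptpbbphbtU ⇒ pttpbphtptpbbphbtbph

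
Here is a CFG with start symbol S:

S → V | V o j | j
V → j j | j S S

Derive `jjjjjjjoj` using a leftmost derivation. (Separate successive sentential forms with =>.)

S => Voj   [S → V o j]
Voj => jSSoj   [V → j S S]
jSSoj => jVSoj   [S → V]
jVSoj => jjjSoj   [V → j j]
jjjSoj => jjjVoj   [S → V]
jjjVoj => jjjjSSoj   [V → j S S]
jjjjSSoj => jjjjVSoj   [S → V]
jjjjVSoj => jjjjjjSoj   [V → j j]
jjjjjjSoj => jjjjjjjoj   [S → j]

S=>Voj=>jSSoj=>jVSoj=>jjjSoj=>jjjVoj=>jjjjSSoj=>jjjjVSoj=>jjjjjjSoj=>jjjjjjjoj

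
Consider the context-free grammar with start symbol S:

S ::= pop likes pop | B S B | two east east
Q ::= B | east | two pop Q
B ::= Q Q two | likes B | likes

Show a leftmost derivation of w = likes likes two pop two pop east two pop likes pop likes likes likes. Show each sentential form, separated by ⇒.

S ⇒ B S B   [S ::= B S B]
B S B ⇒ Q Q two S B   [B ::= Q Q two]
Q Q two S B ⇒ B Q two S B   [Q ::= B]
B Q two S B ⇒ likes B Q two S B   [B ::= likes B]
likes B Q two S B ⇒ likes likes Q two S B   [B ::= likes]
likes likes Q two S B ⇒ likes likes two pop Q two S B   [Q ::= two pop Q]
likes likes two pop Q two S B ⇒ likes likes two pop two pop Q two S B   [Q ::= two pop Q]
likes likes two pop two pop Q two S B ⇒ likes likes two pop two pop east two S B   [Q ::= east]
likes likes two pop two pop east two S B ⇒ likes likes two pop two pop east two pop likes pop B   [S ::= pop likes pop]
likes likes two pop two pop east two pop likes pop B ⇒ likes likes two pop two pop east two pop likes pop likes B   [B ::= likes B]
likes likes two pop two pop east two pop likes pop likes B ⇒ likes likes two pop two pop east two pop likes pop likes likes B   [B ::= likes B]
likes likes two pop two pop east two pop likes pop likes likes B ⇒ likes likes two pop two pop east two pop likes pop likes likes likes   [B ::= likes]

S ⇒ B S B ⇒ Q Q two S B ⇒ B Q two S B ⇒ likes B Q two S B ⇒ likes likes Q two S B ⇒ likes likes two pop Q two S B ⇒ likes likes two pop two pop Q two S B ⇒ likes likes two pop two pop east two S B ⇒ likes likes two pop two pop east two pop likes pop B ⇒ likes likes two pop two pop east two pop likes pop likes B ⇒ likes likes two pop two pop east two pop likes pop likes likes B ⇒ likes likes two pop two pop east two pop likes pop likes likes likes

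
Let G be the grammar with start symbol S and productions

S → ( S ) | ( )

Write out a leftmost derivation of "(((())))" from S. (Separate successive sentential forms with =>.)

S => (S) => ((S)) => (((S))) => (((())))

S => (S)   [S → ( S )]
(S) => ((S))   [S → ( S )]
((S)) => (((S)))   [S → ( S )]
(((S))) => (((())))   [S → ( )]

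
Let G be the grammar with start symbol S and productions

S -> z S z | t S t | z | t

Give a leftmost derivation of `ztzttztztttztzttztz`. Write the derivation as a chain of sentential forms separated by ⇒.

S ⇒ zSz   [S -> z S z]
zSz ⇒ ztStz   [S -> t S t]
ztStz ⇒ ztzSztz   [S -> z S z]
ztzSztz ⇒ ztztStztz   [S -> t S t]
ztztStztz ⇒ ztzttSttztz   [S -> t S t]
ztzttSttztz ⇒ ztzttzSzttztz   [S -> z S z]
ztzttzSzttztz ⇒ ztzttztStzttztz   [S -> t S t]
ztzttztStzttztz ⇒ ztzttztzSztzttztz   [S -> z S z]
ztzttztzSztzttztz ⇒ ztzttztztStztzttztz   [S -> t S t]
ztzttztztStztzttztz ⇒ ztzttztztttztzttztz   [S -> t]

S⇒zSz⇒ztStz⇒ztzSztz⇒ztztStztz⇒ztzttSttztz⇒ztzttzSzttztz⇒ztzttztStzttztz⇒ztzttztzSztzttztz⇒ztzttztztStztzttztz⇒ztzttztztttztzttztz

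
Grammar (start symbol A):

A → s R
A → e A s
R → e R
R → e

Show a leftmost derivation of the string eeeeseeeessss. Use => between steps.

A => eAs => eeAss => eeeAsss => eeeeAssss => eeeesRssss => eeeeseRssss => eeeeseeRssss => eeeeseeeRssss => eeeeseeeessss

A => eAs   [A → e A s]
eAs => eeAss   [A → e A s]
eeAss => eeeAsss   [A → e A s]
eeeAsss => eeeeAssss   [A → e A s]
eeeeAssss => eeeesRssss   [A → s R]
eeeesRssss => eeeeseRssss   [R → e R]
eeeeseRssss => eeeeseeRssss   [R → e R]
eeeeseeRssss => eeeeseeeRssss   [R → e R]
eeeeseeeRssss => eeeeseeeessss   [R → e]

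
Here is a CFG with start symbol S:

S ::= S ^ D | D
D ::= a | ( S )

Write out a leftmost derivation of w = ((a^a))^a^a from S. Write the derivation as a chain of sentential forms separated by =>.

S => S^D   [S ::= S ^ D]
S^D => S^D^D   [S ::= S ^ D]
S^D^D => D^D^D   [S ::= D]
D^D^D => (S)^D^D   [D ::= ( S )]
(S)^D^D => (D)^D^D   [S ::= D]
(D)^D^D => ((S))^D^D   [D ::= ( S )]
((S))^D^D => ((S^D))^D^D   [S ::= S ^ D]
((S^D))^D^D => ((D^D))^D^D   [S ::= D]
((D^D))^D^D => ((a^D))^D^D   [D ::= a]
((a^D))^D^D => ((a^a))^D^D   [D ::= a]
((a^a))^D^D => ((a^a))^a^D   [D ::= a]
((a^a))^a^D => ((a^a))^a^a   [D ::= a]

S => S^D => S^D^D => D^D^D => (S)^D^D => (D)^D^D => ((S))^D^D => ((S^D))^D^D => ((D^D))^D^D => ((a^D))^D^D => ((a^a))^D^D => ((a^a))^a^D => ((a^a))^a^a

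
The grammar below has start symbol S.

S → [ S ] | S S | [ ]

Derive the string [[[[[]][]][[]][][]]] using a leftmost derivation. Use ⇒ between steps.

S ⇒ [S] ⇒ [[S]] ⇒ [[SS]] ⇒ [[SSS]] ⇒ [[[S]SS]] ⇒ [[[SS]SS]] ⇒ [[[[S]S]SS]] ⇒ [[[[[]]S]SS]] ⇒ [[[[[]][]]SS]] ⇒ [[[[[]][]][S]S]] ⇒ [[[[[]][]][[]]S]] ⇒ [[[[[]][]][[]]SS]] ⇒ [[[[[]][]][[]][]S]] ⇒ [[[[[]][]][[]][][]]]

S ⇒ [S]   [S → [ S ]]
[S] ⇒ [[S]]   [S → [ S ]]
[[S]] ⇒ [[SS]]   [S → S S]
[[SS]] ⇒ [[SSS]]   [S → S S]
[[SSS]] ⇒ [[[S]SS]]   [S → [ S ]]
[[[S]SS]] ⇒ [[[SS]SS]]   [S → S S]
[[[SS]SS]] ⇒ [[[[S]S]SS]]   [S → [ S ]]
[[[[S]S]SS]] ⇒ [[[[[]]S]SS]]   [S → [ ]]
[[[[[]]S]SS]] ⇒ [[[[[]][]]SS]]   [S → [ ]]
[[[[[]][]]SS]] ⇒ [[[[[]][]][S]S]]   [S → [ S ]]
[[[[[]][]][S]S]] ⇒ [[[[[]][]][[]]S]]   [S → [ ]]
[[[[[]][]][[]]S]] ⇒ [[[[[]][]][[]]SS]]   [S → S S]
[[[[[]][]][[]]SS]] ⇒ [[[[[]][]][[]][]S]]   [S → [ ]]
[[[[[]][]][[]][]S]] ⇒ [[[[[]][]][[]][][]]]   [S → [ ]]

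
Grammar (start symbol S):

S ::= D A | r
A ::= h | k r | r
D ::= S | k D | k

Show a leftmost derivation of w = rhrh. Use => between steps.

S => DA => SA => DAA => SAA => DAAA => SAAA => rAAA => rhAA => rhrA => rhrh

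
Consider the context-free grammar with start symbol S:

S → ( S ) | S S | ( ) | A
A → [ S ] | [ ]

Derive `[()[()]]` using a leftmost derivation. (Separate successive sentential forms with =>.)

S => A => [S] => [SS] => [()S] => [()A] => [()[S]] => [()[()]]

S => A   [S → A]
A => [S]   [A → [ S ]]
[S] => [SS]   [S → S S]
[SS] => [()S]   [S → ( )]
[()S] => [()A]   [S → A]
[()A] => [()[S]]   [A → [ S ]]
[()[S]] => [()[()]]   [S → ( )]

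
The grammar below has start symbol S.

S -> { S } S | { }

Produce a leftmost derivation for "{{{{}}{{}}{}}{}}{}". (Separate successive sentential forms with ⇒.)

S ⇒ {S}S   [S -> { S } S]
{S}S ⇒ {{S}S}S   [S -> { S } S]
{{S}S}S ⇒ {{{S}S}S}S   [S -> { S } S]
{{{S}S}S}S ⇒ {{{{}}S}S}S   [S -> { }]
{{{{}}S}S}S ⇒ {{{{}}{S}S}S}S   [S -> { S } S]
{{{{}}{S}S}S}S ⇒ {{{{}}{{}}S}S}S   [S -> { }]
{{{{}}{{}}S}S}S ⇒ {{{{}}{{}}{}}S}S   [S -> { }]
{{{{}}{{}}{}}S}S ⇒ {{{{}}{{}}{}}{}}S   [S -> { }]
{{{{}}{{}}{}}{}}S ⇒ {{{{}}{{}}{}}{}}{}   [S -> { }]

S⇒{S}S⇒{{S}S}S⇒{{{S}S}S}S⇒{{{{}}S}S}S⇒{{{{}}{S}S}S}S⇒{{{{}}{{}}S}S}S⇒{{{{}}{{}}{}}S}S⇒{{{{}}{{}}{}}{}}S⇒{{{{}}{{}}{}}{}}{}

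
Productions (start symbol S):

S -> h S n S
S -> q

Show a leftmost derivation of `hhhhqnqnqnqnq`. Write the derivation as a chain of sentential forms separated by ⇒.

S ⇒ hSnS   [S -> h S n S]
hSnS ⇒ hhSnSnS   [S -> h S n S]
hhSnSnS ⇒ hhhSnSnSnS   [S -> h S n S]
hhhSnSnSnS ⇒ hhhhSnSnSnSnS   [S -> h S n S]
hhhhSnSnSnSnS ⇒ hhhhqnSnSnSnS   [S -> q]
hhhhqnSnSnSnS ⇒ hhhhqnqnSnSnS   [S -> q]
hhhhqnqnSnSnS ⇒ hhhhqnqnqnSnS   [S -> q]
hhhhqnqnqnSnS ⇒ hhhhqnqnqnqnS   [S -> q]
hhhhqnqnqnqnS ⇒ hhhhqnqnqnqnq   [S -> q]

S⇒hSnS⇒hhSnSnS⇒hhhSnSnSnS⇒hhhhSnSnSnSnS⇒hhhhqnSnSnSnS⇒hhhhqnqnSnSnS⇒hhhhqnqnqnSnS⇒hhhhqnqnqnqnS⇒hhhhqnqnqnqnq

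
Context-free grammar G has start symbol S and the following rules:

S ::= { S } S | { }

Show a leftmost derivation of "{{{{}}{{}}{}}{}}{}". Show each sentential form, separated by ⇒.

S ⇒ {S}S ⇒ {{S}S}S ⇒ {{{S}S}S}S ⇒ {{{{}}S}S}S ⇒ {{{{}}{S}S}S}S ⇒ {{{{}}{{}}S}S}S ⇒ {{{{}}{{}}{}}S}S ⇒ {{{{}}{{}}{}}{}}S ⇒ {{{{}}{{}}{}}{}}{}

S ⇒ {S}S   [S ::= { S } S]
{S}S ⇒ {{S}S}S   [S ::= { S } S]
{{S}S}S ⇒ {{{S}S}S}S   [S ::= { S } S]
{{{S}S}S}S ⇒ {{{{}}S}S}S   [S ::= { }]
{{{{}}S}S}S ⇒ {{{{}}{S}S}S}S   [S ::= { S } S]
{{{{}}{S}S}S}S ⇒ {{{{}}{{}}S}S}S   [S ::= { }]
{{{{}}{{}}S}S}S ⇒ {{{{}}{{}}{}}S}S   [S ::= { }]
{{{{}}{{}}{}}S}S ⇒ {{{{}}{{}}{}}{}}S   [S ::= { }]
{{{{}}{{}}{}}{}}S ⇒ {{{{}}{{}}{}}{}}{}   [S ::= { }]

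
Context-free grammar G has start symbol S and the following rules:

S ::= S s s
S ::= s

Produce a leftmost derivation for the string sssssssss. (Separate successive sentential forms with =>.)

S => Sss => Sssss => Sssssss => Sssssssss => sssssssss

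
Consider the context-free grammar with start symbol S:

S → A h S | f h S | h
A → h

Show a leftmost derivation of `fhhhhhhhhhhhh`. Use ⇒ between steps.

S ⇒ fhS   [S → f h S]
fhS ⇒ fhAhS   [S → A h S]
fhAhS ⇒ fhhhS   [A → h]
fhhhS ⇒ fhhhAhS   [S → A h S]
fhhhAhS ⇒ fhhhhhS   [A → h]
fhhhhhS ⇒ fhhhhhAhS   [S → A h S]
fhhhhhAhS ⇒ fhhhhhhhS   [A → h]
fhhhhhhhS ⇒ fhhhhhhhAhS   [S → A h S]
fhhhhhhhAhS ⇒ fhhhhhhhhhS   [A → h]
fhhhhhhhhhS ⇒ fhhhhhhhhhAhS   [S → A h S]
fhhhhhhhhhAhS ⇒ fhhhhhhhhhhhS   [A → h]
fhhhhhhhhhhhS ⇒ fhhhhhhhhhhhh   [S → h]

S ⇒ fhS ⇒ fhAhS ⇒ fhhhS ⇒ fhhhAhS ⇒ fhhhhhS ⇒ fhhhhhAhS ⇒ fhhhhhhhS ⇒ fhhhhhhhAhS ⇒ fhhhhhhhhhS ⇒ fhhhhhhhhhAhS ⇒ fhhhhhhhhhhhS ⇒ fhhhhhhhhhhhh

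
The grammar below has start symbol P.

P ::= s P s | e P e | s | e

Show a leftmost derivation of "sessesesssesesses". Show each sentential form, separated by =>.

P => sPs => sePes => sesPses => sessPsses => sessePesses => sessesPsesses => sessesePesesses => sessesesPsesesses => sessesesssesesses

P => sPs   [P ::= s P s]
sPs => sePes   [P ::= e P e]
sePes => sesPses   [P ::= s P s]
sesPses => sessPsses   [P ::= s P s]
sessPsses => sessePesses   [P ::= e P e]
sessePesses => sessesPsesses   [P ::= s P s]
sessesPsesses => sessesePesesses   [P ::= e P e]
sessesePesesses => sessesesPsesesses   [P ::= s P s]
sessesesPsesesses => sessesesssesesses   [P ::= s]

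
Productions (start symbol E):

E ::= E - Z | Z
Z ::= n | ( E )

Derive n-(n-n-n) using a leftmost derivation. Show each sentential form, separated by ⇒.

E⇒E-Z⇒Z-Z⇒n-Z⇒n-(E)⇒n-(E-Z)⇒n-(E-Z-Z)⇒n-(Z-Z-Z)⇒n-(n-Z-Z)⇒n-(n-n-Z)⇒n-(n-n-n)

E ⇒ E-Z   [E ::= E - Z]
E-Z ⇒ Z-Z   [E ::= Z]
Z-Z ⇒ n-Z   [Z ::= n]
n-Z ⇒ n-(E)   [Z ::= ( E )]
n-(E) ⇒ n-(E-Z)   [E ::= E - Z]
n-(E-Z) ⇒ n-(E-Z-Z)   [E ::= E - Z]
n-(E-Z-Z) ⇒ n-(Z-Z-Z)   [E ::= Z]
n-(Z-Z-Z) ⇒ n-(n-Z-Z)   [Z ::= n]
n-(n-Z-Z) ⇒ n-(n-n-Z)   [Z ::= n]
n-(n-n-Z) ⇒ n-(n-n-n)   [Z ::= n]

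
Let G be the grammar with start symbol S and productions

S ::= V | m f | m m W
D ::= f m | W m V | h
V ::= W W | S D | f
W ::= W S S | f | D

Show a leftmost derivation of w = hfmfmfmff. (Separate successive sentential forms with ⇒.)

S ⇒ V   [S ::= V]
V ⇒ WW   [V ::= W W]
WW ⇒ WSSW   [W ::= W S S]
WSSW ⇒ WSSSSW   [W ::= W S S]
WSSSSW ⇒ DSSSSW   [W ::= D]
DSSSSW ⇒ hSSSSW   [D ::= h]
hSSSSW ⇒ hVSSSW   [S ::= V]
hVSSSW ⇒ hfSSSW   [V ::= f]
hfSSSW ⇒ hfmfSSW   [S ::= m f]
hfmfSSW ⇒ hfmfmfSW   [S ::= m f]
hfmfmfSW ⇒ hfmfmfmfW   [S ::= m f]
hfmfmfmfW ⇒ hfmfmfmff   [W ::= f]

S ⇒ V ⇒ WW ⇒ WSSW ⇒ WSSSSW ⇒ DSSSSW ⇒ hSSSSW ⇒ hVSSSW ⇒ hfSSSW ⇒ hfmfSSW ⇒ hfmfmfSW ⇒ hfmfmfmfW ⇒ hfmfmfmff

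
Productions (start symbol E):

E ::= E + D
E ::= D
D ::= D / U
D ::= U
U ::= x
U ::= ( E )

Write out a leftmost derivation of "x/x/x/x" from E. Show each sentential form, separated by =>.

E=>D=>D/U=>D/U/U=>D/U/U/U=>U/U/U/U=>x/U/U/U=>x/x/U/U=>x/x/x/U=>x/x/x/x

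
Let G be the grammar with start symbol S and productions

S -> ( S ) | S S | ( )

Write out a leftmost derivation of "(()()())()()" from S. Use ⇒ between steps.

S ⇒ SS ⇒ SSS ⇒ (S)SS ⇒ (SS)SS ⇒ (SSS)SS ⇒ (()SS)SS ⇒ (()()S)SS ⇒ (()()())SS ⇒ (()()())()S ⇒ (()()())()()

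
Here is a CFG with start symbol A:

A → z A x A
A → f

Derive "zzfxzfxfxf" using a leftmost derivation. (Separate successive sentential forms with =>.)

A=>zAxA=>zzAxAxA=>zzfxAxA=>zzfxzAxAxA=>zzfxzfxAxA=>zzfxzfxfxA=>zzfxzfxfxf

A => zAxA   [A → z A x A]
zAxA => zzAxAxA   [A → z A x A]
zzAxAxA => zzfxAxA   [A → f]
zzfxAxA => zzfxzAxAxA   [A → z A x A]
zzfxzAxAxA => zzfxzfxAxA   [A → f]
zzfxzfxAxA => zzfxzfxfxA   [A → f]
zzfxzfxfxA => zzfxzfxfxf   [A → f]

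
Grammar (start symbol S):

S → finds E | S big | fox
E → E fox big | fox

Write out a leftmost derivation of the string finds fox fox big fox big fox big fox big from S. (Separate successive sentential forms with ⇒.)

S ⇒ finds E ⇒ finds E fox big ⇒ finds E fox big fox big ⇒ finds E fox big fox big fox big ⇒ finds E fox big fox big fox big fox big ⇒ finds fox fox big fox big fox big fox big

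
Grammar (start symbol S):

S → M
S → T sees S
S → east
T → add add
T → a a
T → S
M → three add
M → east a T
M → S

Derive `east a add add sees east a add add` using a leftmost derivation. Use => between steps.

S => T sees S => S sees S => M sees S => east a T sees S => east a add add sees S => east a add add sees M => east a add add sees east a T => east a add add sees east a add add

S => T sees S   [S → T sees S]
T sees S => S sees S   [T → S]
S sees S => M sees S   [S → M]
M sees S => east a T sees S   [M → east a T]
east a T sees S => east a add add sees S   [T → add add]
east a add add sees S => east a add add sees M   [S → M]
east a add add sees M => east a add add sees east a T   [M → east a T]
east a add add sees east a T => east a add add sees east a add add   [T → add add]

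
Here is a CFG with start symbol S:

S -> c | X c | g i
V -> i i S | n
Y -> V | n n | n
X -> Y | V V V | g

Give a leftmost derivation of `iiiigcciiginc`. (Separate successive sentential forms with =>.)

S=>Xc=>VVVc=>iiSVVc=>iiXcVVc=>iiYcVVc=>iiVcVVc=>iiiiScVVc=>iiiiXccVVc=>iiiigccVVc=>iiiigcciiSVc=>iiiigcciigiVc=>iiiigcciiginc

S => Xc   [S -> X c]
Xc => VVVc   [X -> V V V]
VVVc => iiSVVc   [V -> i i S]
iiSVVc => iiXcVVc   [S -> X c]
iiXcVVc => iiYcVVc   [X -> Y]
iiYcVVc => iiVcVVc   [Y -> V]
iiVcVVc => iiiiScVVc   [V -> i i S]
iiiiScVVc => iiiiXccVVc   [S -> X c]
iiiiXccVVc => iiiigccVVc   [X -> g]
iiiigccVVc => iiiigcciiSVc   [V -> i i S]
iiiigcciiSVc => iiiigcciigiVc   [S -> g i]
iiiigcciigiVc => iiiigcciiginc   [V -> n]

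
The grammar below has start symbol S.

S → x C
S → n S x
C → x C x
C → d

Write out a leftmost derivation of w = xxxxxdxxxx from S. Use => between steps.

S => xC => xxCx => xxxCxx => xxxxCxxx => xxxxxCxxxx => xxxxxdxxxx

S => xC   [S → x C]
xC => xxCx   [C → x C x]
xxCx => xxxCxx   [C → x C x]
xxxCxx => xxxxCxxx   [C → x C x]
xxxxCxxx => xxxxxCxxxx   [C → x C x]
xxxxxCxxxx => xxxxxdxxxx   [C → d]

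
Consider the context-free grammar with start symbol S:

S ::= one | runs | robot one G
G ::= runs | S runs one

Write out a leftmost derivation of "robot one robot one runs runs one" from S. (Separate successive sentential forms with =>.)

S => robot one G => robot one S runs one => robot one robot one G runs one => robot one robot one runs runs one

S => robot one G   [S ::= robot one G]
robot one G => robot one S runs one   [G ::= S runs one]
robot one S runs one => robot one robot one G runs one   [S ::= robot one G]
robot one robot one G runs one => robot one robot one runs runs one   [G ::= runs]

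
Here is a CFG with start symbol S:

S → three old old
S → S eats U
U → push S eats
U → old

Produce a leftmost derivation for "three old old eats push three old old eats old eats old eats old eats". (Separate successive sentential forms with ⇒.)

S ⇒ S eats U   [S → S eats U]
S eats U ⇒ three old old eats U   [S → three old old]
three old old eats U ⇒ three old old eats push S eats   [U → push S eats]
three old old eats push S eats ⇒ three old old eats push S eats U eats   [S → S eats U]
three old old eats push S eats U eats ⇒ three old old eats push S eats U eats U eats   [S → S eats U]
three old old eats push S eats U eats U eats ⇒ three old old eats push S eats U eats U eats U eats   [S → S eats U]
three old old eats push S eats U eats U eats U eats ⇒ three old old eats push three old old eats U eats U eats U eats   [S → three old old]
three old old eats push three old old eats U eats U eats U eats ⇒ three old old eats push three old old eats old eats U eats U eats   [U → old]
three old old eats push three old old eats old eats U eats U eats ⇒ three old old eats push three old old eats old eats old eats U eats   [U → old]
three old old eats push three old old eats old eats old eats U eats ⇒ three old old eats push three old old eats old eats old eats old eats   [U → old]

S ⇒ S eats U ⇒ three old old eats U ⇒ three old old eats push S eats ⇒ three old old eats push S eats U eats ⇒ three old old eats push S eats U eats U eats ⇒ three old old eats push S eats U eats U eats U eats ⇒ three old old eats push three old old eats U eats U eats U eats ⇒ three old old eats push three old old eats old eats U eats U eats ⇒ three old old eats push three old old eats old eats old eats U eats ⇒ three old old eats push three old old eats old eats old eats old eats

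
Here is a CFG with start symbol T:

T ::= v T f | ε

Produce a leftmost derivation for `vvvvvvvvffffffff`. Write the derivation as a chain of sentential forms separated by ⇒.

T⇒vTf⇒vvTff⇒vvvTfff⇒vvvvTffff⇒vvvvvTfffff⇒vvvvvvTffffff⇒vvvvvvvTfffffff⇒vvvvvvvvTffffffff⇒vvvvvvvvffffffff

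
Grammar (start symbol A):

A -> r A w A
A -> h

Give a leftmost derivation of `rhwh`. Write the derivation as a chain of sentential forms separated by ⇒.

A ⇒ rAwA ⇒ rhwA ⇒ rhwh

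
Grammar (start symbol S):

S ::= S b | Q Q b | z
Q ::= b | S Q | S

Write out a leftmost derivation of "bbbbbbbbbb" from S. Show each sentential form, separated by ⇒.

S ⇒ QQb   [S ::= Q Q b]
QQb ⇒ SQQb   [Q ::= S Q]
SQQb ⇒ QQbQQb   [S ::= Q Q b]
QQbQQb ⇒ SQbQQb   [Q ::= S]
SQbQQb ⇒ SbQbQQb   [S ::= S b]
SbQbQQb ⇒ SbbQbQQb   [S ::= S b]
SbbQbQQb ⇒ QQbbbQbQQb   [S ::= Q Q b]
QQbbbQbQQb ⇒ bQbbbQbQQb   [Q ::= b]
bQbbbQbQQb ⇒ bbbbbQbQQb   [Q ::= b]
bbbbbQbQQb ⇒ bbbbbbbQQb   [Q ::= b]
bbbbbbbQQb ⇒ bbbbbbbbQb   [Q ::= b]
bbbbbbbbQb ⇒ bbbbbbbbbb   [Q ::= b]

S⇒QQb⇒SQQb⇒QQbQQb⇒SQbQQb⇒SbQbQQb⇒SbbQbQQb⇒QQbbbQbQQb⇒bQbbbQbQQb⇒bbbbbQbQQb⇒bbbbbbbQQb⇒bbbbbbbbQb⇒bbbbbbbbbb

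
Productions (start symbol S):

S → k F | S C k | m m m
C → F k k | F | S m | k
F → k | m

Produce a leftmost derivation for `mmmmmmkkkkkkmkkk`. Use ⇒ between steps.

S ⇒ SCk ⇒ SCkCk ⇒ mmmCkCk ⇒ mmmSmkCk ⇒ mmmSCkmkCk ⇒ mmmSCkCkmkCk ⇒ mmmSCkCkCkmkCk ⇒ mmmmmmCkCkCkmkCk ⇒ mmmmmmkkCkCkmkCk ⇒ mmmmmmkkkkCkmkCk ⇒ mmmmmmkkkkkkmkCk ⇒ mmmmmmkkkkkkmkkk

S ⇒ SCk   [S → S C k]
SCk ⇒ SCkCk   [S → S C k]
SCkCk ⇒ mmmCkCk   [S → m m m]
mmmCkCk ⇒ mmmSmkCk   [C → S m]
mmmSmkCk ⇒ mmmSCkmkCk   [S → S C k]
mmmSCkmkCk ⇒ mmmSCkCkmkCk   [S → S C k]
mmmSCkCkmkCk ⇒ mmmSCkCkCkmkCk   [S → S C k]
mmmSCkCkCkmkCk ⇒ mmmmmmCkCkCkmkCk   [S → m m m]
mmmmmmCkCkCkmkCk ⇒ mmmmmmkkCkCkmkCk   [C → k]
mmmmmmkkCkCkmkCk ⇒ mmmmmmkkkkCkmkCk   [C → k]
mmmmmmkkkkCkmkCk ⇒ mmmmmmkkkkkkmkCk   [C → k]
mmmmmmkkkkkkmkCk ⇒ mmmmmmkkkkkkmkkk   [C → k]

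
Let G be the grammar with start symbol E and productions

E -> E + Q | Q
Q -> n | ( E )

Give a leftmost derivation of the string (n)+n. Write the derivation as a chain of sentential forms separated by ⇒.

E ⇒ E+Q   [E -> E + Q]
E+Q ⇒ Q+Q   [E -> Q]
Q+Q ⇒ (E)+Q   [Q -> ( E )]
(E)+Q ⇒ (Q)+Q   [E -> Q]
(Q)+Q ⇒ (n)+Q   [Q -> n]
(n)+Q ⇒ (n)+n   [Q -> n]

E⇒E+Q⇒Q+Q⇒(E)+Q⇒(Q)+Q⇒(n)+Q⇒(n)+n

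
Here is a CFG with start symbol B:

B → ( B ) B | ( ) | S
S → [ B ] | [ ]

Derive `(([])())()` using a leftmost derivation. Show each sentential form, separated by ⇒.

B ⇒ (B)B   [B → ( B ) B]
(B)B ⇒ ((B)B)B   [B → ( B ) B]
((B)B)B ⇒ ((S)B)B   [B → S]
((S)B)B ⇒ (([])B)B   [S → [ ]]
(([])B)B ⇒ (([])())B   [B → ( )]
(([])())B ⇒ (([])())()   [B → ( )]

B ⇒ (B)B ⇒ ((B)B)B ⇒ ((S)B)B ⇒ (([])B)B ⇒ (([])())B ⇒ (([])())()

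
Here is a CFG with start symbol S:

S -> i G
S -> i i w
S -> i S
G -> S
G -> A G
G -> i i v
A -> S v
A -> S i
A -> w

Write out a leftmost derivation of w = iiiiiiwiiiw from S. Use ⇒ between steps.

S ⇒ iS ⇒ iiS ⇒ iiiG ⇒ iiiAG ⇒ iiiSiG ⇒ iiiiSiG ⇒ iiiiiiwiG ⇒ iiiiiiwiS ⇒ iiiiiiwiiiw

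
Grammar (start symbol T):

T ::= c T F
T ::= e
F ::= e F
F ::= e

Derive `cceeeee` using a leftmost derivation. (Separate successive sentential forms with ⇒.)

T ⇒ cTF   [T ::= c T F]
cTF ⇒ ccTFF   [T ::= c T F]
ccTFF ⇒ cceFF   [T ::= e]
cceFF ⇒ cceeFF   [F ::= e F]
cceeFF ⇒ cceeeFF   [F ::= e F]
cceeeFF ⇒ cceeeeF   [F ::= e]
cceeeeF ⇒ cceeeee   [F ::= e]

T ⇒ cTF ⇒ ccTFF ⇒ cceFF ⇒ cceeFF ⇒ cceeeFF ⇒ cceeeeF ⇒ cceeeee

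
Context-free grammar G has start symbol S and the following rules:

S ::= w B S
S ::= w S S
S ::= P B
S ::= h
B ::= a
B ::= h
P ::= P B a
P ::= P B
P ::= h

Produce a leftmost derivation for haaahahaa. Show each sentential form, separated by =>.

S => PB => PBaB => PBaBaB => PBBaBaB => PBaBBaBaB => hBaBBaBaB => haaBBaBaB => haaaBaBaB => haaahaBaB => haaahahaB => haaahahaa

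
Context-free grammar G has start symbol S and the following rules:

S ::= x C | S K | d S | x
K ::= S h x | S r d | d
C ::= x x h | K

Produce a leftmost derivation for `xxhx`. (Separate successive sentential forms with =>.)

S => xC => xK => xShx => xxhx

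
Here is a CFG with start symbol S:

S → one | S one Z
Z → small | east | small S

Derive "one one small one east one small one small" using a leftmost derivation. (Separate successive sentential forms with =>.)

S => S one Z   [S → S one Z]
S one Z => S one Z one Z   [S → S one Z]
S one Z one Z => S one Z one Z one Z   [S → S one Z]
S one Z one Z one Z => S one Z one Z one Z one Z   [S → S one Z]
S one Z one Z one Z one Z => one one Z one Z one Z one Z   [S → one]
one one Z one Z one Z one Z => one one small one Z one Z one Z   [Z → small]
one one small one Z one Z one Z => one one small one east one Z one Z   [Z → east]
one one small one east one Z one Z => one one small one east one small one Z   [Z → small]
one one small one east one small one Z => one one small one east one small one small   [Z → small]

S => S one Z => S one Z one Z => S one Z one Z one Z => S one Z one Z one Z one Z => one one Z one Z one Z one Z => one one small one Z one Z one Z => one one small one east one Z one Z => one one small one east one small one Z => one one small one east one small one small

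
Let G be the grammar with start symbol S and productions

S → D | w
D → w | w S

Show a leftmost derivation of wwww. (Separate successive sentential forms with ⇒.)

S ⇒ D   [S → D]
D ⇒ wS   [D → w S]
wS ⇒ wD   [S → D]
wD ⇒ wwS   [D → w S]
wwS ⇒ wwD   [S → D]
wwD ⇒ wwwS   [D → w S]
wwwS ⇒ wwwD   [S → D]
wwwD ⇒ wwww   [D → w]

S⇒D⇒wS⇒wD⇒wwS⇒wwD⇒wwwS⇒wwwD⇒wwww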